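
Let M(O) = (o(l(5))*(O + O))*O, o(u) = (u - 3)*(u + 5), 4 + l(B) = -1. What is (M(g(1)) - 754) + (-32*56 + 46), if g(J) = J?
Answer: -2500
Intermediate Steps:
l(B) = -5 (l(B) = -4 - 1 = -5)
o(u) = (-3 + u)*(5 + u)
M(O) = 0 (M(O) = ((-15 + (-5)² + 2*(-5))*(O + O))*O = ((-15 + 25 - 10)*(2*O))*O = (0*(2*O))*O = 0*O = 0)
(M(g(1)) - 754) + (-32*56 + 46) = (0 - 754) + (-32*56 + 46) = -754 + (-1792 + 46) = -754 - 1746 = -2500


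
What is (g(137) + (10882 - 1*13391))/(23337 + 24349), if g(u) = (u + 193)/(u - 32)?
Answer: -17541/333802 ≈ -0.052549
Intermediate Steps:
g(u) = (193 + u)/(-32 + u)
(g(137) + (10882 - 1*13391))/(23337 + 24349) = ((193 + 137)/(-32 + 137) + (10882 - 1*13391))/(23337 + 24349) = (330/105 + (10882 - 13391))/47686 = ((1/105)*330 - 2509)*(1/47686) = (22/7 - 2509)*(1/47686) = -17541/7*1/47686 = -17541/333802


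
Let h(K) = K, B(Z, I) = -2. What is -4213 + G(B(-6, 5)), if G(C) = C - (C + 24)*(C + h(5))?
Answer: -4281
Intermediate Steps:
G(C) = C - (5 + C)*(24 + C) (G(C) = C - (C + 24)*(C + 5) = C - (24 + C)*(5 + C) = C - (5 + C)*(24 + C))
-4213 + G(B(-6, 5)) = -4213 + (-120 - 1*(-2)² - 28*(-2)) = -4213 + (-120 - 1*4 + 56) = -4213 + (-120 - 4 + 56) = -4213 - 68 = -4281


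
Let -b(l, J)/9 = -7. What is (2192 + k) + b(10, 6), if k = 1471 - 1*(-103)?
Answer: 3829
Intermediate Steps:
b(l, J) = 63 (b(l, J) = -9*(-7) = 63)
k = 1574 (k = 1471 + 103 = 1574)
(2192 + k) + b(10, 6) = (2192 + 1574) + 63 = 3766 + 63 = 3829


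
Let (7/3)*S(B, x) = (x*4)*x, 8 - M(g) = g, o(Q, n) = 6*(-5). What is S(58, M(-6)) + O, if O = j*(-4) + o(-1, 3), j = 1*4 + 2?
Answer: 282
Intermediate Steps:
o(Q, n) = -30
j = 6 (j = 4 + 2 = 6)
M(g) = 8 - g
S(B, x) = 12*x²/7 (S(B, x) = 3*((x*4)*x)/7 = 3*((4*x)*x)/7 = 3*(4*x²)/7 = 12*x²/7)
O = -54 (O = 6*(-4) - 30 = -24 - 30 = -54)
S(58, M(-6)) + O = 12*(8 - 1*(-6))²/7 - 54 = 12*(8 + 6)²/7 - 54 = (12/7)*14² - 54 = (12/7)*196 - 54 = 336 - 54 = 282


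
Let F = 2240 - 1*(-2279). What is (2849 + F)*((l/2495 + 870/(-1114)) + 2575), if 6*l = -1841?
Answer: 26357250897764/1389715 ≈ 1.8966e+7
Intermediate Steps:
l = -1841/6 (l = (⅙)*(-1841) = -1841/6 ≈ -306.83)
F = 4519 (F = 2240 + 2279 = 4519)
(2849 + F)*((l/2495 + 870/(-1114)) + 2575) = (2849 + 4519)*((-1841/6/2495 + 870/(-1114)) + 2575) = 7368*((-1841/6*1/2495 + 870*(-1/1114)) + 2575) = 7368*((-1841/14970 - 435/557) + 2575) = 7368*(-7537387/8338290 + 2575) = 7368*(21463559363/8338290) = 26357250897764/1389715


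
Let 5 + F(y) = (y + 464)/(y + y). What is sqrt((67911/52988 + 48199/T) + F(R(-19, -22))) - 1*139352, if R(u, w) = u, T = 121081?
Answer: -139352 + I*sqrt(55838926179024133783989)/60950480266 ≈ -1.3935e+5 + 3.877*I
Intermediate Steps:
F(y) = -5 + (464 + y)/(2*y) (F(y) = -5 + (y + 464)/(y + y) = -5 + (464 + y)/((2*y)) = -5 + (464 + y)*(1/(2*y)) = -5 + (464 + y)/(2*y))
sqrt((67911/52988 + 48199/T) + F(R(-19, -22))) - 1*139352 = sqrt((67911/52988 + 48199/121081) + (-9/2 + 232/(-19))) - 1*139352 = sqrt((67911*(1/52988) + 48199*(1/121081)) + (-9/2 + 232*(-1/19))) - 139352 = sqrt((67911/52988 + 48199/121081) + (-9/2 - 232/19)) - 139352 = sqrt(10776700403/6415840028 - 635/38) - 139352 = sqrt(-1832271901233/121900960532) - 139352 = I*sqrt(55838926179024133783989)/60950480266 - 139352 = -139352 + I*sqrt(55838926179024133783989)/60950480266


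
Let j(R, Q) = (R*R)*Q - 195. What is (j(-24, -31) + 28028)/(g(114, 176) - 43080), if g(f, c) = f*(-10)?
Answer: -907/4020 ≈ -0.22562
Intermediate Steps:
j(R, Q) = -195 + Q*R² (j(R, Q) = R²*Q - 195 = Q*R² - 195 = -195 + Q*R²)
g(f, c) = -10*f
(j(-24, -31) + 28028)/(g(114, 176) - 43080) = ((-195 - 31*(-24)²) + 28028)/(-10*114 - 43080) = ((-195 - 31*576) + 28028)/(-1140 - 43080) = ((-195 - 17856) + 28028)/(-44220) = (-18051 + 28028)*(-1/44220) = 9977*(-1/44220) = -907/4020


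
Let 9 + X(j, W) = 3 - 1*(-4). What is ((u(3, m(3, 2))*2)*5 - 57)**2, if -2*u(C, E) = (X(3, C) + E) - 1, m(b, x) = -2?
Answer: 1024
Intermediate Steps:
X(j, W) = -2 (X(j, W) = -9 + (3 - 1*(-4)) = -9 + (3 + 4) = -9 + 7 = -2)
u(C, E) = 3/2 - E/2 (u(C, E) = -((-2 + E) - 1)/2 = -(-3 + E)/2 = 3/2 - E/2)
((u(3, m(3, 2))*2)*5 - 57)**2 = (((3/2 - 1/2*(-2))*2)*5 - 57)**2 = (((3/2 + 1)*2)*5 - 57)**2 = (((5/2)*2)*5 - 57)**2 = (5*5 - 57)**2 = (25 - 57)**2 = (-32)**2 = 1024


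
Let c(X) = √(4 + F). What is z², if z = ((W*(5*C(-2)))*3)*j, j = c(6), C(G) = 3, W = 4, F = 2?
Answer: 194400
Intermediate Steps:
c(X) = √6 (c(X) = √(4 + 2) = √6)
j = √6 ≈ 2.4495
z = 180*√6 (z = ((4*(5*3))*3)*√6 = ((4*15)*3)*√6 = (60*3)*√6 = 180*√6 ≈ 440.91)
z² = (180*√6)² = 194400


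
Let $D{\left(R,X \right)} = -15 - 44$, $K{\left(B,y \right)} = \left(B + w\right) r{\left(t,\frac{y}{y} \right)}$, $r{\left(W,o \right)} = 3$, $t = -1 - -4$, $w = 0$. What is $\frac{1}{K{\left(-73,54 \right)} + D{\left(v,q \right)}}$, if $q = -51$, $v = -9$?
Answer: $- \frac{1}{278} \approx -0.0035971$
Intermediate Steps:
$t = 3$ ($t = -1 + 4 = 3$)
$K{\left(B,y \right)} = 3 B$ ($K{\left(B,y \right)} = \left(B + 0\right) 3 = B 3 = 3 B$)
$D{\left(R,X \right)} = -59$ ($D{\left(R,X \right)} = -15 - 44 = -59$)
$\frac{1}{K{\left(-73,54 \right)} + D{\left(v,q \right)}} = \frac{1}{3 \left(-73\right) - 59} = \frac{1}{-219 - 59} = \frac{1}{-278} = - \frac{1}{278}$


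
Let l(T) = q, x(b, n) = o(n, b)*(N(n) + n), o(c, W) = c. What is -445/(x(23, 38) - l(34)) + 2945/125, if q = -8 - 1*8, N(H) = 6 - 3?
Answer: 915961/39350 ≈ 23.277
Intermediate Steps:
N(H) = 3
q = -16 (q = -8 - 8 = -16)
x(b, n) = n*(3 + n)
l(T) = -16
-445/(x(23, 38) - l(34)) + 2945/125 = -445/(38*(3 + 38) - 1*(-16)) + 2945/125 = -445/(38*41 + 16) + 2945*(1/125) = -445/(1558 + 16) + 589/25 = -445/1574 + 589/25 = 915961/39350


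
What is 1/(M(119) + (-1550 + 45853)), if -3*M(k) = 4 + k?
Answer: 1/44262 ≈ 2.2593e-5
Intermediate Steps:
M(k) = -4/3 - k/3 (M(k) = -(4 + k)/3 = -4/3 - k/3)
1/(M(119) + (-1550 + 45853)) = 1/((-4/3 - 1/3*119) + (-1550 + 45853)) = 1/((-4/3 - 119/3) + 44303) = 1/(-41 + 44303) = 1/44262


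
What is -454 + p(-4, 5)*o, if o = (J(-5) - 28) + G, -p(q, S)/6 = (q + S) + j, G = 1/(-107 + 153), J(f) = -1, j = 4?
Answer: 9553/23 ≈ 415.35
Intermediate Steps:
G = 1/46 ≈ 0.021739
p(q, S) = -24 - 6*S - 6*q (p(q, S) = -6*((q + S) + 4) = -6*((S + q) + 4) = -6*(4 + S + q) = -24 - 6*S - 6*q)
o = -1333/46 (o = (-1 - 28) + 1/46 = -29 + 1/46 = -1333/46 ≈ -28.978)
-454 + p(-4, 5)*o = -454 + (-24 - 6*5 - 6*(-4))*(-1333/46) = -454 + (-24 - 30 + 24)*(-1333/46) = -454 - 30*(-1333/46) = -454 + 19995/23 = 9553/23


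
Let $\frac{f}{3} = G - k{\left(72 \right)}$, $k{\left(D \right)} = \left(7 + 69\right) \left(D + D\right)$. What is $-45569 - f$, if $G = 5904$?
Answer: $-30449$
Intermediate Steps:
$k{\left(D \right)} = 152 D$ ($k{\left(D \right)} = 76 \cdot 2 D = 152 D$)
$f = -15120$ ($f = 3 \left(5904 - 152 \cdot 72\right) = 3 \left(5904 - 10944\right) = 3 \left(-5040\right) = -15120$)
$-45569 - f = -45569 - -15120 = -45569 + 15120 = -30449$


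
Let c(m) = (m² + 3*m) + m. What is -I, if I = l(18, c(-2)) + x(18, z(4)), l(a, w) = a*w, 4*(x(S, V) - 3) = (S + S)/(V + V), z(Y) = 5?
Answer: 681/10 ≈ 68.100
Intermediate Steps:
x(S, V) = 3 + S/(4*V) (x(S, V) = 3 + ((S + S)/(V + V))/4 = 3 + ((2*S)/((2*V)))/4 = 3 + ((2*S)*(1/(2*V)))/4 = 3 + (S/V)/4 = 3 + S/(4*V))
c(m) = m² + 4*m
I = -681/10 (I = 18*(-2*(4 - 2)) + (3 + (¼)*18/5) = 18*(-2*2) + (3 + (¼)*18*(⅕)) = 18*(-4) + (3 + 9/10) = -72 + 39/10 = -681/10 ≈ -68.100)
-I = -1*(-681/10) = 681/10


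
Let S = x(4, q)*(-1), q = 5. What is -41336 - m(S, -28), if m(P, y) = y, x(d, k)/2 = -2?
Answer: -41308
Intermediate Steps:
x(d, k) = -4 (x(d, k) = 2*(-2) = -4)
S = 4 (S = -4*(-1) = 4)
-41336 - m(S, -28) = -41336 - 1*(-28) = -41336 + 28 = -41308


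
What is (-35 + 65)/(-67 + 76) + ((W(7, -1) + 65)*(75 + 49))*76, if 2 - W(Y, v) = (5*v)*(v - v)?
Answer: 1894234/3 ≈ 6.3141e+5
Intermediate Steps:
W(Y, v) = 2 (W(Y, v) = 2 - 5*v*(v - v) = 2 - 5*v*0 = 2 - 1*0 = 2 + 0 = 2)
(-35 + 65)/(-67 + 76) + ((W(7, -1) + 65)*(75 + 49))*76 = (-35 + 65)/(-67 + 76) + ((2 + 65)*(75 + 49))*76 = 30/9 + (67*124)*76 = 30*(⅑) + 8308*76 = 10/3 + 631408 = 1894234/3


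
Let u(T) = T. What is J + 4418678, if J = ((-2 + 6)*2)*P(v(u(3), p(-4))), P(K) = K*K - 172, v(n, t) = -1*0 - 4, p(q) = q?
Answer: 4417430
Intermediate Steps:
v(n, t) = -4 (v(n, t) = 0 - 4 = -4)
P(K) = -172 + K**2 (P(K) = K**2 - 172 = -172 + K**2)
J = -1248 (J = ((-2 + 6)*2)*(-172 + (-4)**2) = (4*2)*(-172 + 16) = 8*(-156) = -1248)
J + 4418678 = -1248 + 4418678 = 4417430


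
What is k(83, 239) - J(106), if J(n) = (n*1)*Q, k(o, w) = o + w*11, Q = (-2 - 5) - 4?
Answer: 3878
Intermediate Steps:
Q = -11 (Q = -7 - 4 = -11)
k(o, w) = o + 11*w
J(n) = -11*n (J(n) = (n*1)*(-11) = n*(-11) = -11*n)
k(83, 239) - J(106) = (83 + 11*239) - (-11)*106 = (83 + 2629) - 1*(-1166) = 2712 + 1166 = 3878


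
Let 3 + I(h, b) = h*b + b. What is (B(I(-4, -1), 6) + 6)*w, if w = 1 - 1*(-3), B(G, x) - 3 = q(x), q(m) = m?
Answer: 60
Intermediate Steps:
I(h, b) = -3 + b + b*h (I(h, b) = -3 + (h*b + b) = -3 + (b*h + b) = -3 + (b + b*h) = -3 + b + b*h)
B(G, x) = 3 + x
w = 4 (w = 1 + 3 = 4)
(B(I(-4, -1), 6) + 6)*w = ((3 + 6) + 6)*4 = (9 + 6)*4 = 15*4 = 60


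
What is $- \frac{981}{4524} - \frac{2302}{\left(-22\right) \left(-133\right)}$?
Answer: $- \frac{2214109}{2206204} \approx -1.0036$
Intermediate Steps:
$- \frac{981}{4524} - \frac{2302}{\left(-22\right) \left(-133\right)} = \left(-981\right) \frac{1}{4524} - \frac{2302}{2926} = - \frac{327}{1508} - \frac{1151}{1463} = - \frac{2214109}{2206204}$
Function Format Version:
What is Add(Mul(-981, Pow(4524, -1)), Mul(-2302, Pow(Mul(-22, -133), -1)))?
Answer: Rational(-2214109, 2206204) ≈ -1.0036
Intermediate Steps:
Add(Mul(-981, Pow(4524, -1)), Mul(-2302, Pow(Mul(-22, -133), -1))) = Add(Mul(-981, Rational(1, 4524)), Mul(-2302, Pow(2926, -1))) = Add(Rational(-327, 1508), Mul(-2302, Rational(1, 2926))) = Add(Rational(-327, 1508), Rational(-1151, 1463)) = Rational(-2214109, 2206204)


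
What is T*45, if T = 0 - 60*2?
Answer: -5400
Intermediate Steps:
T = -120 (T = 0 - 120 = -120)
T*45 = -120*45 = -5400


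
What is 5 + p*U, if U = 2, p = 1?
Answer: 7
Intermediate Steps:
5 + p*U = 5 + 1*2 = 5 + 2 = 7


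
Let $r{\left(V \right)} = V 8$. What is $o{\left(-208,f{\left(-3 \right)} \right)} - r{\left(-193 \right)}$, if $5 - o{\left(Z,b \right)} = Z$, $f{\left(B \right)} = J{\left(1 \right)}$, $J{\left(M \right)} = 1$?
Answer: $1757$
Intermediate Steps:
$r{\left(V \right)} = 8 V$
$f{\left(B \right)} = 1$
$o{\left(Z,b \right)} = 5 - Z$
$o{\left(-208,f{\left(-3 \right)} \right)} - r{\left(-193 \right)} = \left(5 - -208\right) - 8 \left(-193\right) = \left(5 + 208\right) - -1544 = 213 + 1544 = 1757$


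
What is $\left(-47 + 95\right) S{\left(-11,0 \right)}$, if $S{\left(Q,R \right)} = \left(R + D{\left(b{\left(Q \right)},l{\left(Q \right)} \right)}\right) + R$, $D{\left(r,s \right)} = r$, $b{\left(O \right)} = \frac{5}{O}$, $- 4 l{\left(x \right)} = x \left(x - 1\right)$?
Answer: $- \frac{240}{11} \approx -21.818$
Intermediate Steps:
$l{\left(x \right)} = - \frac{x \left(-1 + x\right)}{4}$ ($l{\left(x \right)} = - \frac{x \left(x - 1\right)}{4} = - \frac{x \left(-1 + x\right)}{4}$)
$S{\left(Q,R \right)} = 2 R + \frac{5}{Q}$ ($S{\left(Q,R \right)} = \left(R + \frac{5}{Q}\right) + R = 2 R + \frac{5}{Q}$)
$\left(-47 + 95\right) S{\left(-11,0 \right)} = \left(-47 + 95\right) \left(2 \cdot 0 + \frac{5}{-11}\right) = 48 \left(0 + 5 \left(- \frac{1}{11}\right)\right) = 48 \left(0 - \frac{5}{11}\right) = 48 \left(- \frac{5}{11}\right) = - \frac{240}{11}$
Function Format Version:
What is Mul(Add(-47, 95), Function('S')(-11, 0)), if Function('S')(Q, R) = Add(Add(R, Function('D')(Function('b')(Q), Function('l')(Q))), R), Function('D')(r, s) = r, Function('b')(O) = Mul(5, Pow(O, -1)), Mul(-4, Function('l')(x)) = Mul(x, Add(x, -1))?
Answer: Rational(-240, 11) ≈ -21.818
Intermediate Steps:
Function('l')(x) = Mul(Rational(-1, 4), x, Add(-1, x)) (Function('l')(x) = Mul(Rational(-1, 4), Mul(x, Add(x, -1))) = Mul(Rational(-1, 4), Mul(x, Add(-1, x))) = Mul(Rational(-1, 4), x, Add(-1, x)))
Function('S')(Q, R) = Add(Mul(2, R), Mul(5, Pow(Q, -1))) (Function('S')(Q, R) = Add(Add(R, Mul(5, Pow(Q, -1))), R) = Add(Mul(2, R), Mul(5, Pow(Q, -1))))
Mul(Add(-47, 95), Function('S')(-11, 0)) = Mul(Add(-47, 95), Add(Mul(2, 0), Mul(5, Pow(-11, -1)))) = Mul(48, Add(0, Mul(5, Rational(-1, 11)))) = Mul(48, Add(0, Rational(-5, 11))) = Mul(48, Rational(-5, 11)) = Rational(-240, 11)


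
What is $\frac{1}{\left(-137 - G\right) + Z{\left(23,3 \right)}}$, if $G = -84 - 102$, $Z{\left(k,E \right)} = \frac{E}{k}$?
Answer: $\frac{23}{1130} \approx 0.020354$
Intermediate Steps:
$G = -186$
$\frac{1}{\left(-137 - G\right) + Z{\left(23,3 \right)}} = \frac{1}{\left(-137 - -186\right) + \frac{3}{23}} = \frac{1}{\left(-137 + 186\right) + 3 \cdot \frac{1}{23}} = \frac{1}{49 + \frac{3}{23}} = \frac{1}{\frac{1130}{23}} = \frac{23}{1130}$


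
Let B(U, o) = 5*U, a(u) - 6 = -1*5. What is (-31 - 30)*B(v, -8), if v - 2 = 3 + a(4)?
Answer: -1830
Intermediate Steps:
a(u) = 1 (a(u) = 6 - 1*5 = 6 - 5 = 1)
v = 6 (v = 2 + (3 + 1) = 2 + 4 = 6)
(-31 - 30)*B(v, -8) = (-31 - 30)*(5*6) = -61*30 = -1830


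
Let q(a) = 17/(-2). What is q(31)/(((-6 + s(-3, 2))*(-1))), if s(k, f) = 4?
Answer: -17/4 ≈ -4.2500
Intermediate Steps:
q(a) = -17/2 (q(a) = 17*(-1/2) = -17/2)
q(31)/(((-6 + s(-3, 2))*(-1))) = -17*(-1/(-6 + 4))/2 = -17/(2*((-2*(-1)))) = -17/2/2 = -17/2*1/2 = -17/4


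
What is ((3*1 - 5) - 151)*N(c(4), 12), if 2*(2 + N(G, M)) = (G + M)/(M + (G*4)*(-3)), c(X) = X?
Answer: 340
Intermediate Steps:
N(G, M) = -2 + (G + M)/(2*(M - 12*G)) (N(G, M) = -2 + ((G + M)/(M + (G*4)*(-3)))/2 = -2 + ((G + M)/(M + (4*G)*(-3)))/2 = -2 + ((G + M)/(M - 12*G))/2 = -2 + (G + M)/(2*(M - 12*G)))
((3*1 - 5) - 151)*N(c(4), 12) = ((3*1 - 5) - 151)*((-49*4 + 3*12)/(2*(-1*12 + 12*4))) = ((3 - 5) - 151)*((-196 + 36)/(2*(-12 + 48))) = (-2 - 151)*((½)*(-160)/36) = -153*(-160)/(2*36) = -153*(-20/9) = 340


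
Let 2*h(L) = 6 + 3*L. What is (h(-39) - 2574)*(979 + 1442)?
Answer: -12732039/2 ≈ -6.3660e+6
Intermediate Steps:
h(L) = 3 + 3*L/2 (h(L) = (6 + 3*L)/2 = 3 + 3*L/2)
(h(-39) - 2574)*(979 + 1442) = ((3 + (3/2)*(-39)) - 2574)*(979 + 1442) = ((3 - 117/2) - 2574)*2421 = (-111/2 - 2574)*2421 = -5259/2*2421 = -12732039/2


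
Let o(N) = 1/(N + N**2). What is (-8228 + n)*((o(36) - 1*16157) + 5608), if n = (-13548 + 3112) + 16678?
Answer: 4650969377/222 ≈ 2.0950e+7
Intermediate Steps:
n = 6242 (n = -10436 + 16678 = 6242)
(-8228 + n)*((o(36) - 1*16157) + 5608) = (-8228 + 6242)*((1/(36*(1 + 36)) - 1*16157) + 5608) = -1986*(((1/36)/37 - 16157) + 5608) = -1986*(((1/36)*(1/37) - 16157) + 5608) = -1986*((1/1332 - 16157) + 5608) = -1986*(-21521123/1332 + 5608) = -1986*(-14051267/1332) = 4650969377/222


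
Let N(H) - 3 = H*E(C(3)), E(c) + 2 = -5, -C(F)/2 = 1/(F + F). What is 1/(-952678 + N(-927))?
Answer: -1/946186 ≈ -1.0569e-6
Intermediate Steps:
C(F) = -1/F (C(F) = -2/(F + F) = -2*1/(2*F) = -1/F)
E(c) = -7 (E(c) = -2 - 5 = -7)
N(H) = 3 - 7*H (N(H) = 3 + H*(-7) = 3 - 7*H)
1/(-952678 + N(-927)) = 1/(-952678 + (3 - 7*(-927))) = 1/(-952678 + (3 + 6489)) = 1/(-952678 + 6492) = 1/(-946186) = -1/946186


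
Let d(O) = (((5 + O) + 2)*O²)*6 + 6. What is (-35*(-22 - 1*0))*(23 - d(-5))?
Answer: -217910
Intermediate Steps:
d(O) = 6 + 6*O²*(7 + O) (d(O) = ((7 + O)*O²)*6 + 6 = (O²*(7 + O))*6 + 6 = 6*O²*(7 + O) + 6 = 6 + 6*O²*(7 + O))
(-35*(-22 - 1*0))*(23 - d(-5)) = (-35*(-22 - 1*0))*(23 - (6 + 6*(-5)³ + 42*(-5)²)) = (-35*(-22 + 0))*(23 - (6 + 6*(-125) + 42*25)) = (-35*(-22))*(23 - (6 - 750 + 1050)) = 770*(23 - 1*306) = 770*(23 - 306) = 770*(-283) = -217910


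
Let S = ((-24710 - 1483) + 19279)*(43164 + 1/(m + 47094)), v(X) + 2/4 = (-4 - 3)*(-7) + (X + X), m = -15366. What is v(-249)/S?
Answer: 7130868/4734387057601 ≈ 1.5062e-6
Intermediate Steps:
v(X) = 97/2 + 2*X (v(X) = -½ + ((-4 - 3)*(-7) + (X + X)) = -½ + (-7*(-7) + 2*X) = -½ + (49 + 2*X) = 97/2 + 2*X)
S = -4734387057601/15864 (S = ((-24710 - 1483) + 19279)*(43164 + 1/(-15366 + 47094)) = (-26193 + 19279)*(43164 + 1/31728) = -6914*(43164 + 1/31728) = -6914*1369507393/31728 = -4734387057601/15864 ≈ -2.9844e+8)
v(-249)/S = (97/2 + 2*(-249))/(-4734387057601/15864) = (97/2 - 498)*(-15864/4734387057601) = -899/2*(-15864/4734387057601) = 7130868/4734387057601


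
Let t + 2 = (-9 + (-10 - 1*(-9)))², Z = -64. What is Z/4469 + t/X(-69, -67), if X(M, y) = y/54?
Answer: -23654236/299423 ≈ -78.999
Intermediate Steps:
X(M, y) = y/54 (X(M, y) = y*(1/54) = y/54)
t = 98 (t = -2 + (-9 + (-10 - 1*(-9)))² = -2 + (-9 + (-10 + 9))² = -2 + (-9 - 1)² = -2 + (-10)² = -2 + 100 = 98)
Z/4469 + t/X(-69, -67) = -64/4469 + 98/(((1/54)*(-67))) = -64*1/4469 + 98/(-67/54) = -64/4469 + 98*(-54/67) = -64/4469 - 5292/67 = -23654236/299423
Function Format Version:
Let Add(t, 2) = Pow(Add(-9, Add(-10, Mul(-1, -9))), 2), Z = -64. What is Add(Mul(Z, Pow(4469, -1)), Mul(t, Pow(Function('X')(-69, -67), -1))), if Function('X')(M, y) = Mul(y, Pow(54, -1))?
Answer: Rational(-23654236, 299423) ≈ -78.999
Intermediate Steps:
Function('X')(M, y) = Mul(Rational(1, 54), y) (Function('X')(M, y) = Mul(y, Rational(1, 54)) = Mul(Rational(1, 54), y))
t = 98 (t = Add(-2, Pow(Add(-9, Add(-10, Mul(-1, -9))), 2)) = Add(-2, Pow(Add(-9, Add(-10, 9)), 2)) = Add(-2, Pow(Add(-9, -1), 2)) = Add(-2, Pow(-10, 2)) = Add(-2, 100) = 98)
Add(Mul(Z, Pow(4469, -1)), Mul(t, Pow(Function('X')(-69, -67), -1))) = Add(Mul(-64, Pow(4469, -1)), Mul(98, Pow(Mul(Rational(1, 54), -67), -1))) = Add(Mul(-64, Rational(1, 4469)), Mul(98, Pow(Rational(-67, 54), -1))) = Add(Rational(-64, 4469), Mul(98, Rational(-54, 67))) = Add(Rational(-64, 4469), Rational(-5292, 67)) = Rational(-23654236, 299423)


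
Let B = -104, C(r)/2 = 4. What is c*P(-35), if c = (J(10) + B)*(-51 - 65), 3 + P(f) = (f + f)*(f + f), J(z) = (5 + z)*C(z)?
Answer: -9088832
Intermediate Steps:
C(r) = 8 (C(r) = 2*4 = 8)
J(z) = 40 + 8*z (J(z) = (5 + z)*8 = 40 + 8*z)
P(f) = -3 + 4*f² (P(f) = -3 + (f + f)*(f + f) = -3 + (2*f)*(2*f) = -3 + 4*f²)
c = -1856 (c = ((40 + 8*10) - 104)*(-51 - 65) = ((40 + 80) - 104)*(-116) = (120 - 104)*(-116) = 16*(-116) = -1856)
c*P(-35) = -1856*(-3 + 4*(-35)²) = -1856*(-3 + 4*1225) = -1856*(-3 + 4900) = -1856*4897 = -9088832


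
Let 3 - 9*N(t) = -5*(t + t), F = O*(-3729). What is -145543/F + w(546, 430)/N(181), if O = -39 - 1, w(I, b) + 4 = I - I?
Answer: -269239219/270427080 ≈ -0.99561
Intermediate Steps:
w(I, b) = -4 (w(I, b) = -4 + (I - I) = -4 + 0 = -4)
O = -40
F = 149160 (F = -40*(-3729) = 149160)
N(t) = ⅓ + 10*t/9 (N(t) = ⅓ - (-5)*(t + t)/9 = ⅓ - (-5)*2*t/9 = ⅓ - (-10)*t/9 = ⅓ + 10*t/9)
-145543/F + w(546, 430)/N(181) = -145543/149160 - 4/(⅓ + (10/9)*181) = -145543*1/149160 - 4/(⅓ + 1810/9) = -145543/149160 - 4/1813/9 = -145543/149160 - 4*9/1813 = -145543/149160 - 36/1813 = -269239219/270427080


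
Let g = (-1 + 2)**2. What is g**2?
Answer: 1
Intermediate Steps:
g = 1 (g = 1**2 = 1)
g**2 = 1**2 = 1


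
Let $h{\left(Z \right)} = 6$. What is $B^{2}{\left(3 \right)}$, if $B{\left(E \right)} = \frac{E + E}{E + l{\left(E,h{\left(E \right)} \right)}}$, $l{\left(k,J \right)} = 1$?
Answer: $\frac{9}{4} \approx 2.25$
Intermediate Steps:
$B{\left(E \right)} = \frac{2 E}{1 + E}$ ($B{\left(E \right)} = \frac{E + E}{E + 1} = \frac{2 E}{1 + E}$)
$B^{2}{\left(3 \right)} = \left(2 \cdot 3 \frac{1}{1 + 3}\right)^{2} = \left(2 \cdot 3 \cdot \frac{1}{4}\right)^{2} = \left(\frac{3}{2}\right)^{2} = \frac{9}{4}$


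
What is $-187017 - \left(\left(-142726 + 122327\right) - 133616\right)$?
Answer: $-33002$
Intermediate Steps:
$-187017 - \left(\left(-142726 + 122327\right) - 133616\right) = -187017 - \left(-20399 - 133616\right) = -187017 - -154015 = -187017 + 154015 = -33002$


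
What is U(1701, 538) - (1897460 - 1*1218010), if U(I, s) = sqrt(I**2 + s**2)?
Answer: -679450 + sqrt(3182845) ≈ -6.7767e+5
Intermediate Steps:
U(1701, 538) - (1897460 - 1*1218010) = sqrt(1701**2 + 538**2) - (1897460 - 1*1218010) = sqrt(2893401 + 289444) - (1897460 - 1218010) = sqrt(3182845) - 1*679450 = sqrt(3182845) - 679450 = -679450 + sqrt(3182845)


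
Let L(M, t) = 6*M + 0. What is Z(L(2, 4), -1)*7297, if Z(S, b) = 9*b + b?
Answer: -72970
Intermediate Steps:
L(M, t) = 6*M
Z(S, b) = 10*b
Z(L(2, 4), -1)*7297 = (10*(-1))*7297 = -10*7297 = -72970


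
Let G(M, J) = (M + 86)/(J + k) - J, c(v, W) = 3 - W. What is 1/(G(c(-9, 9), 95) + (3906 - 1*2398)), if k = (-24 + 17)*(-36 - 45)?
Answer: 331/467743 ≈ 0.00070765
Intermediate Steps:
k = 567 (k = -7*(-81) = 567)
G(M, J) = -J + (86 + M)/(567 + J) (G(M, J) = (M + 86)/(J + 567) - J = (86 + M)/(567 + J) - J = -J + (86 + M)/(567 + J))
1/(G(c(-9, 9), 95) + (3906 - 1*2398)) = 1/((86 + (3 - 1*9) - 1*95² - 567*95)/(567 + 95) + (3906 - 1*2398)) = 1/((86 + (3 - 9) - 1*9025 - 53865)/662 + (3906 - 2398)) = 1/((86 - 6 - 9025 - 53865)/662 + 1508) = 1/((1/662)*(-62810) + 1508) = 1/(-31405/331 + 1508) = 1/(467743/331) = 331/467743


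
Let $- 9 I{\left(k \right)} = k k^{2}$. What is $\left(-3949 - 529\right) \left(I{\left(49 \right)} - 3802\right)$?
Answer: $\frac{680060426}{9} \approx 7.5562 \cdot 10^{7}$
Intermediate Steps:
$I{\left(k \right)} = - \frac{k^{3}}{9}$ ($I{\left(k \right)} = - \frac{k k^{2}}{9} = - \frac{k^{3}}{9}$)
$\left(-3949 - 529\right) \left(I{\left(49 \right)} - 3802\right) = \left(-3949 - 529\right) \left(- \frac{49^{3}}{9} - 3802\right) = - 4478 \left(\left(- \frac{1}{9}\right) 117649 - 3802\right) = - 4478 \left(- \frac{117649}{9} - 3802\right) = \left(-4478\right) \left(- \frac{151867}{9}\right) = \frac{680060426}{9}$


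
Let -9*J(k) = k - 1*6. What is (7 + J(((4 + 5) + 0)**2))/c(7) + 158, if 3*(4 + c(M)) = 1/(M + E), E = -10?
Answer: 5858/37 ≈ 158.32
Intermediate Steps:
c(M) = -4 + 1/(3*(-10 + M)) (c(M) = -4 + 1/(3*(M - 10)) = -4 + 1/(3*(-10 + M)))
J(k) = 2/3 - k/9 (J(k) = -(k - 1*6)/9 = -(k - 6)/9 = -(-6 + k)/9 = 2/3 - k/9)
(7 + J(((4 + 5) + 0)**2))/c(7) + 158 = (7 + (2/3 - ((4 + 5) + 0)**2/9))/(((121 - 12*7)/(3*(-10 + 7)))) + 158 = (7 + (2/3 - (9 + 0)**2/9))/(((1/3)*(121 - 84)/(-3))) + 158 = (7 + (2/3 - 1/9*9**2))/(((1/3)*(-1/3)*37)) + 158 = (7 + (2/3 - 1/9*81))/(-37/9) + 158 = (7 + (2/3 - 9))*(-9/37) + 158 = (7 - 25/3)*(-9/37) + 158 = -4/3*(-9/37) + 158 = 12/37 + 158 = 5858/37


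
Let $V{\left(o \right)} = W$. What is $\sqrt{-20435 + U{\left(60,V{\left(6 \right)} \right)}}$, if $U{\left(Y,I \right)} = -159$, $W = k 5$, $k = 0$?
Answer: $i \sqrt{20594} \approx 143.51 i$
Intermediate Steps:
$W = 0$ ($W = 0 \cdot 5 = 0$)
$V{\left(o \right)} = 0$
$\sqrt{-20435 + U{\left(60,V{\left(6 \right)} \right)}} = \sqrt{-20435 - 159} = \sqrt{-20594} = i \sqrt{20594}$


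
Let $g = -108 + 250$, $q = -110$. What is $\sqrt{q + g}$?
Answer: $4 \sqrt{2} \approx 5.6569$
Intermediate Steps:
$g = 142$
$\sqrt{q + g} = \sqrt{-110 + 142} = \sqrt{32} = 4 \sqrt{2}$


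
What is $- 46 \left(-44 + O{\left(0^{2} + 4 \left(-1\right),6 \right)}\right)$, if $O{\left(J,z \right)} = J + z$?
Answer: $1932$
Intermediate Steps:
$- 46 \left(-44 + O{\left(0^{2} + 4 \left(-1\right),6 \right)}\right) = - 46 \left(-44 + \left(\left(0^{2} + 4 \left(-1\right)\right) + 6\right)\right) = - 46 \left(-44 + \left(\left(0 - 4\right) + 6\right)\right) = - 46 \left(-44 + \left(-4 + 6\right)\right) = - 46 \left(-44 + 2\right) = \left(-46\right) \left(-42\right) = 1932$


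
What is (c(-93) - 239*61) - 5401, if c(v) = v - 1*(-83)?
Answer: -19990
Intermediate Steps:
c(v) = 83 + v (c(v) = v + 83 = 83 + v)
(c(-93) - 239*61) - 5401 = ((83 - 93) - 239*61) - 5401 = (-10 - 14579) - 5401 = -14589 - 5401 = -19990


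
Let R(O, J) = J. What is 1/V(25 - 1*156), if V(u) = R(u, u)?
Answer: -1/131 ≈ -0.0076336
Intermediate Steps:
V(u) = u
1/V(25 - 1*156) = 1/(25 - 1*156) = 1/(25 - 156) = 1/(-131) = -1/131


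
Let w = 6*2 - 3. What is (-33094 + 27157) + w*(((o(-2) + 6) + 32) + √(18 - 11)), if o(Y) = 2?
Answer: -5577 + 9*√7 ≈ -5553.2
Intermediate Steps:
w = 9 (w = 12 - 3 = 9)
(-33094 + 27157) + w*(((o(-2) + 6) + 32) + √(18 - 11)) = (-33094 + 27157) + 9*(((2 + 6) + 32) + √(18 - 11)) = -5937 + 9*((8 + 32) + √7) = -5937 + 9*(40 + √7) = -5937 + (360 + 9*√7) = -5577 + 9*√7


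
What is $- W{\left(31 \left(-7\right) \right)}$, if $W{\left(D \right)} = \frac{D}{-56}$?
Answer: $- \frac{31}{8} \approx -3.875$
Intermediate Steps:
$W{\left(D \right)} = - \frac{D}{56}$ ($W{\left(D \right)} = D \left(- \frac{1}{56}\right) = - \frac{D}{56}$)
$- W{\left(31 \left(-7\right) \right)} = - \frac{\left(-1\right) 31 \left(-7\right)}{56} = - \frac{\left(-1\right) \left(-217\right)}{56} = \left(-1\right) \frac{31}{8} = - \frac{31}{8}$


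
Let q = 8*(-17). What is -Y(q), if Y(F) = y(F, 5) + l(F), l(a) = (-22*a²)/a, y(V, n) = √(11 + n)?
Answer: -2996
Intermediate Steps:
q = -136
l(a) = -22*a
Y(F) = 4 - 22*F (Y(F) = √(11 + 5) - 22*F = √16 - 22*F = 4 - 22*F)
-Y(q) = -(4 - 22*(-136)) = -(4 + 2992) = -1*2996 = -2996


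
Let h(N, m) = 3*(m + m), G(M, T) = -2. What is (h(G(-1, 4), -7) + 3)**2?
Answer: 1521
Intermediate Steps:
h(N, m) = 6*m (h(N, m) = 3*(2*m) = 6*m)
(h(G(-1, 4), -7) + 3)**2 = (6*(-7) + 3)**2 = (-42 + 3)**2 = (-39)**2 = 1521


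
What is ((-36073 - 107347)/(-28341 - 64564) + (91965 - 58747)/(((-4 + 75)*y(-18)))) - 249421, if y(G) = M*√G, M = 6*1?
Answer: -4634462917/18581 - 16609*I*√2/1278 ≈ -2.4942e+5 - 18.379*I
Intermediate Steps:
M = 6
y(G) = 6*√G
((-36073 - 107347)/(-28341 - 64564) + (91965 - 58747)/(((-4 + 75)*y(-18)))) - 249421 = ((-36073 - 107347)/(-28341 - 64564) + (91965 - 58747)/(((-4 + 75)*(6*√(-18))))) - 249421 = (-143420/(-92905) + 33218/((71*(6*(3*I*√2))))) - 249421 = (-143420*(-1/92905) + 33218/((71*(18*I*√2)))) - 249421 = (28684/18581 + 33218/((1278*I*√2))) - 249421 = (28684/18581 + 33218*(-I*√2/2556)) - 249421 = (28684/18581 - 16609*I*√2/1278) - 249421 = -4634462917/18581 - 16609*I*√2/1278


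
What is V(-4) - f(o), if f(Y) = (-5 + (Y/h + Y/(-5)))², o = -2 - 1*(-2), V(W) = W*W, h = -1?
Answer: -9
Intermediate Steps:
V(W) = W²
o = 0 (o = -2 + 2 = 0)
f(Y) = (-5 - 6*Y/5)² (f(Y) = (-5 + (Y/(-1) + Y/(-5)))² = (-5 + (Y*(-1) + Y*(-⅕)))² = (-5 + (-Y - Y/5))² = (-5 - 6*Y/5)²)
V(-4) - f(o) = (-4)² - (25 + 6*0)²/25 = 16 - (25 + 0)²/25 = 16 - 25²/25 = 16 - 625/25 = 16 - 1*25 = 16 - 25 = -9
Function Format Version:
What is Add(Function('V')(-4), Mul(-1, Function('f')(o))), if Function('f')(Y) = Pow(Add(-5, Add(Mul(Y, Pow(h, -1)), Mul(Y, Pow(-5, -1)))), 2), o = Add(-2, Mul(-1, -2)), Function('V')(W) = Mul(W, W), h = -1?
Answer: -9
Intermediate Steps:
Function('V')(W) = Pow(W, 2)
o = 0 (o = Add(-2, 2) = 0)
Function('f')(Y) = Pow(Add(-5, Mul(Rational(-6, 5), Y)), 2) (Function('f')(Y) = Pow(Add(-5, Add(Mul(Y, Pow(-1, -1)), Mul(Y, Pow(-5, -1)))), 2) = Pow(Add(-5, Add(Mul(Y, -1), Mul(Y, Rational(-1, 5)))), 2) = Pow(Add(-5, Add(Mul(-1, Y), Mul(Rational(-1, 5), Y))), 2) = Pow(Add(-5, Mul(Rational(-6, 5), Y)), 2))
Add(Function('V')(-4), Mul(-1, Function('f')(o))) = Add(Pow(-4, 2), Mul(-1, Mul(Rational(1, 25), Pow(Add(25, Mul(6, 0)), 2)))) = Add(16, Mul(-1, Mul(Rational(1, 25), Pow(Add(25, 0), 2)))) = Add(16, Mul(-1, Mul(Rational(1, 25), Pow(25, 2)))) = Add(16, Mul(-1, Mul(Rational(1, 25), 625))) = Add(16, Mul(-1, 25)) = Add(16, -25) = -9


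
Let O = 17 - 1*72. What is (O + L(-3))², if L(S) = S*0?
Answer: 3025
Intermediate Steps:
O = -55 (O = 17 - 72 = -55)
L(S) = 0
(O + L(-3))² = (-55 + 0)² = (-55)² = 3025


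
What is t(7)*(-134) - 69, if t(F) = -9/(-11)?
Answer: -1965/11 ≈ -178.64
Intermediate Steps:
t(F) = 9/11 (t(F) = -9*(-1/11) = 9/11)
t(7)*(-134) - 69 = (9/11)*(-134) - 69 = -1206/11 - 69 = -1965/11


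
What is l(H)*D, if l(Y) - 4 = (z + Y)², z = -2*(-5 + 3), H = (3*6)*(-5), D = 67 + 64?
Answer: 969400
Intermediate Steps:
D = 131
H = -90 (H = 18*(-5) = -90)
z = 4 (z = -2*(-2) = 4)
l(Y) = 4 + (4 + Y)²
l(H)*D = (4 + (4 - 90)²)*131 = (4 + (-86)²)*131 = (4 + 7396)*131 = 7400*131 = 969400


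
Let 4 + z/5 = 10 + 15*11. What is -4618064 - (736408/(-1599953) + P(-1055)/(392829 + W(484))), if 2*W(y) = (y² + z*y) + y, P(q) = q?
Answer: -5298492233591767241/1147340695877 ≈ -4.6181e+6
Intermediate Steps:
z = 855 (z = -20 + 5*(10 + 15*11) = -20 + 5*(10 + 165) = -20 + 5*175 = -20 + 875 = 855)
W(y) = y²/2 + 428*y (W(y) = ((y² + 855*y) + y)/2 = (y² + 856*y)/2 = y²/2 + 428*y)
-4618064 - (736408/(-1599953) + P(-1055)/(392829 + W(484))) = -4618064 - (736408/(-1599953) - 1055/(392829 + (½)*484*(856 + 484))) = -4618064 - (736408*(-1/1599953) - 1055/(392829 + (½)*484*1340)) = -4618064 - (-736408/1599953 - 1055/(392829 + 324280)) = -4618064 - (-736408/1599953 - 1055/717109) = -4618064 - 1*(-529772754887/1147340695877) = -4618064 + 529772754887/1147340695877 = -5298492233591767241/1147340695877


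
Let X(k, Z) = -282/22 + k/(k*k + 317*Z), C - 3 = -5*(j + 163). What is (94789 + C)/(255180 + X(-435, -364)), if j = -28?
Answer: 76442486219/207248566458 ≈ 0.36884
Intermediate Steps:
C = -672 (C = 3 - 5*(-28 + 163) = 3 - 5*135 = 3 - 675 = -672)
X(k, Z) = -141/11 + k/(k² + 317*Z) (X(k, Z) = -282*1/22 + k/(k² + 317*Z) = -141/11 + k/(k² + 317*Z))
(94789 + C)/(255180 + X(-435, -364)) = (94789 - 672)/(255180 + (-44697*(-364) - 141*(-435)² + 11*(-435))/(11*((-435)² + 317*(-364)))) = 94117/(255180 + (16269708 - 141*189225 - 4785)/(11*(189225 - 115388))) = 94117/(255180 + (1/11)*(16269708 - 26680725 - 4785)/73837) = 94117/(255180 + (1/11)*(1/73837)*(-10415802)) = 94117/(255180 - 10415802/812207) = 94117/(207248566458/812207) = 94117*(812207/207248566458) = 76442486219/207248566458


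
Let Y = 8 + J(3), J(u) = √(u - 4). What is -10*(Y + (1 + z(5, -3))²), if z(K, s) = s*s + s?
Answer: -570 - 10*I ≈ -570.0 - 10.0*I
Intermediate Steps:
z(K, s) = s + s² (z(K, s) = s² + s = s + s²)
J(u) = √(-4 + u)
Y = 8 + I (Y = 8 + √(-4 + 3) = 8 + √(-1) = 8 + I ≈ 8.0 + 1.0*I)
-10*(Y + (1 + z(5, -3))²) = -10*((8 + I) + (1 - 3*(1 - 3))²) = -10*((8 + I) + (1 - 3*(-2))²) = -10*((8 + I) + (1 + 6)²) = -10*((8 + I) + 7²) = -10*((8 + I) + 49) = -10*(57 + I) = -570 - 10*I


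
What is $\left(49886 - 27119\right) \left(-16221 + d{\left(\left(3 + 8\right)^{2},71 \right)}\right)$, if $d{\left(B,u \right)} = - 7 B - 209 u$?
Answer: $-726426669$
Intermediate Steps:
$d{\left(B,u \right)} = - 209 u - 7 B$
$\left(49886 - 27119\right) \left(-16221 + d{\left(\left(3 + 8\right)^{2},71 \right)}\right) = \left(49886 - 27119\right) \left(-16221 - \left(14839 + 7 \left(3 + 8\right)^{2}\right)\right) = 22767 \left(-16221 - \left(14839 + 7 \cdot 11^{2}\right)\right) = 22767 \left(-16221 - 15686\right) = 22767 \left(-31907\right) = -726426669$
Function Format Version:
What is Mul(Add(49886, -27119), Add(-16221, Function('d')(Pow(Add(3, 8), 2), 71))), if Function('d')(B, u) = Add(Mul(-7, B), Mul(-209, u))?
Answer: -726426669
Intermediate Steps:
Function('d')(B, u) = Add(Mul(-209, u), Mul(-7, B))
Mul(Add(49886, -27119), Add(-16221, Function('d')(Pow(Add(3, 8), 2), 71))) = Mul(Add(49886, -27119), Add(-16221, Add(Mul(-209, 71), Mul(-7, Pow(Add(3, 8), 2))))) = Mul(22767, Add(-16221, Add(-14839, Mul(-7, Pow(11, 2))))) = Mul(22767, Add(-16221, Add(-14839, Mul(-7, 121)))) = Mul(22767, Add(-16221, Add(-14839, -847))) = Mul(22767, Add(-16221, -15686)) = Mul(22767, -31907) = -726426669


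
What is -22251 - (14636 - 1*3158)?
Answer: -33729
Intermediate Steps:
-22251 - (14636 - 1*3158) = -22251 - (14636 - 3158) = -22251 - 1*11478 = -22251 - 11478 = -33729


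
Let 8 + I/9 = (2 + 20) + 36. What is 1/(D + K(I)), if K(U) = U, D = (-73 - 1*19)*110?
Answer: -1/9670 ≈ -0.00010341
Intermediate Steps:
D = -10120 (D = (-73 - 19)*110 = -92*110 = -10120)
I = 450 (I = -72 + 9*((2 + 20) + 36) = -72 + 9*(22 + 36) = -72 + 9*58 = -72 + 522 = 450)
1/(D + K(I)) = 1/(-10120 + 450) = 1/(-9670) = -1/9670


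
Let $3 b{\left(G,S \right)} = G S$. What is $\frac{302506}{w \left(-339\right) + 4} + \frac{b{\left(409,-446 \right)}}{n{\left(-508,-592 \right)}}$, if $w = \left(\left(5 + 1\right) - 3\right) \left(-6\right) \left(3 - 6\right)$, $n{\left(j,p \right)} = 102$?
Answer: $- \frac{857776966}{1400103} \approx -612.65$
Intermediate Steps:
$b{\left(G,S \right)} = \frac{G S}{3}$
$w = 54$ ($w = \left(6 - 3\right) \left(-6\right) \left(-3\right) = 3 \left(-6\right) \left(-3\right) = \left(-18\right) \left(-3\right) = 54$)
$\frac{302506}{w \left(-339\right) + 4} + \frac{b{\left(409,-446 \right)}}{n{\left(-508,-592 \right)}} = \frac{302506}{54 \left(-339\right) + 4} + \frac{\frac{1}{3} \cdot 409 \left(-446\right)}{102} = \frac{302506}{-18306 + 4} - \frac{91207}{153} = \frac{302506}{-18302} - \frac{91207}{153} = 302506 \left(- \frac{1}{18302}\right) - \frac{91207}{153} = - \frac{151253}{9151} - \frac{91207}{153} = - \frac{857776966}{1400103}$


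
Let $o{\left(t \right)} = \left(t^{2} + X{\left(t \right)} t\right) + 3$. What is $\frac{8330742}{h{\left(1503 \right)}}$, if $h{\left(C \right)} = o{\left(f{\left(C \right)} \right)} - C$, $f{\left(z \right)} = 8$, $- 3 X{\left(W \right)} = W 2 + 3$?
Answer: $- \frac{12496113}{2230} \approx -5603.6$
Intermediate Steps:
$X{\left(W \right)} = -1 - \frac{2 W}{3}$ ($X{\left(W \right)} = - \frac{W 2 + 3}{3} = - \frac{2 W + 3}{3} = - \frac{3 + 2 W}{3} = -1 - \frac{2 W}{3}$)
$o{\left(t \right)} = 3 + t^{2} + t \left(-1 - \frac{2 t}{3}\right)$ ($o{\left(t \right)} = \left(t^{2} + \left(-1 - \frac{2 t}{3}\right) t\right) + 3 = \left(t^{2} + t \left(-1 - \frac{2 t}{3}\right)\right) + 3 = 3 + t^{2} + t \left(-1 - \frac{2 t}{3}\right)$)
$h{\left(C \right)} = \frac{49}{3} - C$ ($h{\left(C \right)} = \left(3 - 8 + \frac{8^{2}}{3}\right) - C = \left(3 - 8 + \frac{1}{3} \cdot 64\right) - C = \left(3 - 8 + \frac{64}{3}\right) - C = \frac{49}{3} - C$)
$\frac{8330742}{h{\left(1503 \right)}} = \frac{8330742}{\frac{49}{3} - 1503} = \frac{8330742}{- \frac{4460}{3}} = 8330742 \left(- \frac{3}{4460}\right) = - \frac{12496113}{2230}$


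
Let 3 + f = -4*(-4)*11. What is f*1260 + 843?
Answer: 218823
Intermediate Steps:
f = 173 (f = -3 - 4*(-4)*11 = -3 + 16*11 = -3 + 176 = 173)
f*1260 + 843 = 173*1260 + 843 = 217980 + 843 = 218823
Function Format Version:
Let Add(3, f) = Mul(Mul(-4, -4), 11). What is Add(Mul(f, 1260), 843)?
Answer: 218823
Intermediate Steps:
f = 173 (f = Add(-3, Mul(Mul(-4, -4), 11)) = Add(-3, Mul(16, 11)) = Add(-3, 176) = 173)
Add(Mul(f, 1260), 843) = Add(Mul(173, 1260), 843) = Add(217980, 843) = 218823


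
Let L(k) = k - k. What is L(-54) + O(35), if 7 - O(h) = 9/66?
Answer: 151/22 ≈ 6.8636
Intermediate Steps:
L(k) = 0
O(h) = 151/22 (O(h) = 7 - 9/66 = 7 - 1*3/22 = 7 - 3/22 = 151/22)
L(-54) + O(35) = 0 + 151/22 = 151/22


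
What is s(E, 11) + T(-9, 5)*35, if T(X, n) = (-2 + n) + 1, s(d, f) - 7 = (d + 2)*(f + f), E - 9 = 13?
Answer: 675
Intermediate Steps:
E = 22 (E = 9 + 13 = 22)
s(d, f) = 7 + 2*f*(2 + d) (s(d, f) = 7 + (d + 2)*(f + f) = 7 + (2 + d)*(2*f) = 7 + 2*f*(2 + d))
T(X, n) = -1 + n
s(E, 11) + T(-9, 5)*35 = (7 + 4*11 + 2*22*11) + (-1 + 5)*35 = (7 + 44 + 484) + 4*35 = 535 + 140 = 675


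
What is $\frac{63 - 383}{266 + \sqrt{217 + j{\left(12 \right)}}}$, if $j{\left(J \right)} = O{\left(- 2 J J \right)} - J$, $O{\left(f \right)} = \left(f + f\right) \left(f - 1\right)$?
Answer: $\frac{85120}{95913} - \frac{320 \sqrt{166669}}{95913} \approx -0.4746$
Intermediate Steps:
$O{\left(f \right)} = 2 f \left(-1 + f\right)$
$j{\left(J \right)} = - J - 4 J^{2} \left(-1 - 2 J^{2}\right)$ ($j{\left(J \right)} = 2 - 2 J J \left(-1 + - 2 J J\right) - J = 2 \left(- 2 J^{2}\right) \left(-1 - 2 J^{2}\right) - J = - 4 J^{2} \left(-1 - 2 J^{2}\right) - J = - J - 4 J^{2} \left(-1 - 2 J^{2}\right)$)
$\frac{63 - 383}{266 + \sqrt{217 + j{\left(12 \right)}}} = \frac{63 - 383}{266 + \sqrt{217 + 12 \left(-1 + 4 \cdot 12 + 8 \cdot 12^{3}\right)}} = - \frac{320}{266 + \sqrt{217 + 12 \left(-1 + 48 + 8 \cdot 1728\right)}} = - \frac{320}{266 + \sqrt{217 + 12 \left(-1 + 48 + 13824\right)}} = - \frac{320}{266 + \sqrt{217 + 12 \cdot 13871}} = - \frac{320}{266 + \sqrt{217 + 166452}} = - \frac{320}{266 + \sqrt{166669}}$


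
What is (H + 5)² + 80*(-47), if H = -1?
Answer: -3744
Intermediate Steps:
(H + 5)² + 80*(-47) = (-1 + 5)² + 80*(-47) = 4² - 3760 = 16 - 3760 = -3744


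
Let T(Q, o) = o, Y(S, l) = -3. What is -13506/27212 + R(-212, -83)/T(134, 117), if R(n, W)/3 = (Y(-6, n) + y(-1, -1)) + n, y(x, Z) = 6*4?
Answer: -2862113/530634 ≈ -5.3938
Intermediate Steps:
y(x, Z) = 24
R(n, W) = 63 + 3*n (R(n, W) = 3*((-3 + 24) + n) = 3*(21 + n) = 63 + 3*n)
-13506/27212 + R(-212, -83)/T(134, 117) = -13506/27212 + (63 + 3*(-212))/117 = -13506*1/27212 + (63 - 636)*(1/117) = -6753/13606 - 573*1/117 = -6753/13606 - 191/39 = -2862113/530634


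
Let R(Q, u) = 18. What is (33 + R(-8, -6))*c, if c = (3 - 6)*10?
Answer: -1530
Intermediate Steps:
c = -30 (c = -3*10 = -30)
(33 + R(-8, -6))*c = (33 + 18)*(-30) = 51*(-30) = -1530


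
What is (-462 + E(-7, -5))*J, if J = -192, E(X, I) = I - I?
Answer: 88704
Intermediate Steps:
E(X, I) = 0
(-462 + E(-7, -5))*J = (-462 + 0)*(-192) = -462*(-192) = 88704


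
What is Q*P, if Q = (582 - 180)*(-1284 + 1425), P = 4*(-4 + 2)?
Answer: -453456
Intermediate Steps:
P = -8 (P = 4*(-2) = -8)
Q = 56682 (Q = 402*141 = 56682)
Q*P = 56682*(-8) = -453456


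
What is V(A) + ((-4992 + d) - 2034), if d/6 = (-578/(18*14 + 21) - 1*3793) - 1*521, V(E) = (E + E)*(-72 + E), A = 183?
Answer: 701000/91 ≈ 7703.3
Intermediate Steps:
V(E) = 2*E*(-72 + E) (V(E) = (2*E)*(-72 + E) = 2*E*(-72 + E))
d = -2356600/91 (d = 6*((-578/(18*14 + 21) - 1*3793) - 1*521) = 6*((-578/(252 + 21) - 3793) - 521) = 6*((-578/273 - 3793) - 521) = 6*(-1036067/273 - 521) = 6*(-1178300/273) = -2356600/91 ≈ -25897.)
V(A) + ((-4992 + d) - 2034) = 2*183*(-72 + 183) + ((-4992 - 2356600/91) - 2034) = 2*183*111 + (-2810872/91 - 2034) = 40626 - 2995966/91 = 701000/91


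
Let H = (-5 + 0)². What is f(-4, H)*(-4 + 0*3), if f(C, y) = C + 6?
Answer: -8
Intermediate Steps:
H = 25 (H = (-5)² = 25)
f(C, y) = 6 + C
f(-4, H)*(-4 + 0*3) = (6 - 4)*(-4 + 0*3) = 2*(-4 + 0) = 2*(-4) = -8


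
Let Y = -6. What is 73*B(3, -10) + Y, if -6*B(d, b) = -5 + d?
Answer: 55/3 ≈ 18.333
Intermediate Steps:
B(d, b) = 5/6 - d/6 (B(d, b) = -(-5 + d)/6 = 5/6 - d/6)
73*B(3, -10) + Y = 73*(5/6 - 1/6*3) - 6 = 73*(5/6 - 1/2) - 6 = 73*(1/3) - 6 = 73/3 - 6 = 55/3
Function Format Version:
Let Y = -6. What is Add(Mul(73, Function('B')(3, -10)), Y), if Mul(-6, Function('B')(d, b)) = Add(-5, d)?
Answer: Rational(55, 3) ≈ 18.333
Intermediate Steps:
Function('B')(d, b) = Add(Rational(5, 6), Mul(Rational(-1, 6), d)) (Function('B')(d, b) = Mul(Rational(-1, 6), Add(-5, d)) = Add(Rational(5, 6), Mul(Rational(-1, 6), d)))
Add(Mul(73, Function('B')(3, -10)), Y) = Add(Mul(73, Add(Rational(5, 6), Mul(Rational(-1, 6), 3))), -6) = Add(Mul(73, Add(Rational(5, 6), Rational(-1, 2))), -6) = Add(Mul(73, Rational(1, 3)), -6) = Add(Rational(73, 3), -6) = Rational(55, 3)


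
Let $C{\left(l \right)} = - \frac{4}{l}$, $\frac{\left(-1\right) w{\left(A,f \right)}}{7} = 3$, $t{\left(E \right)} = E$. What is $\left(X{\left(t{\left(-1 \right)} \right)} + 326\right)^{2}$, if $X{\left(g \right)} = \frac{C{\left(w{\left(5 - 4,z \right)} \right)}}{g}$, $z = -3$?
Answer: $\frac{46812964}{441} \approx 1.0615 \cdot 10^{5}$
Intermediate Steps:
$w{\left(A,f \right)} = -21$ ($w{\left(A,f \right)} = \left(-7\right) 3 = -21$)
$X{\left(g \right)} = \frac{4}{21 g}$ ($X{\left(g \right)} = \frac{\left(-4\right) \frac{1}{-21}}{g} = \frac{\left(-4\right) \left(- \frac{1}{21}\right)}{g} = \frac{4}{21 g}$)
$\left(X{\left(t{\left(-1 \right)} \right)} + 326\right)^{2} = \left(\frac{4}{21 \left(-1\right)} + 326\right)^{2} = \left(\frac{4}{21} \left(-1\right) + 326\right)^{2} = \left(- \frac{4}{21} + 326\right)^{2} = \left(\frac{6842}{21}\right)^{2} = \frac{46812964}{441}$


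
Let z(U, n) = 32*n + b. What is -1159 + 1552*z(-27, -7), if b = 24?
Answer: -311559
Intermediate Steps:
z(U, n) = 24 + 32*n (z(U, n) = 32*n + 24 = 24 + 32*n)
-1159 + 1552*z(-27, -7) = -1159 + 1552*(24 + 32*(-7)) = -1159 + 1552*(24 - 224) = -1159 + 1552*(-200) = -1159 - 310400 = -311559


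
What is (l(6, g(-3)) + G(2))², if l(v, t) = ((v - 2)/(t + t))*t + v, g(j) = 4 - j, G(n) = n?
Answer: 100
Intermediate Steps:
l(v, t) = -1 + 3*v/2 (l(v, t) = ((-2 + v)/((2*t)))*t + v = ((-2 + v)*(1/(2*t)))*t + v = ((-2 + v)/(2*t))*t + v = (-1 + v/2) + v = -1 + 3*v/2)
(l(6, g(-3)) + G(2))² = ((-1 + (3/2)*6) + 2)² = ((-1 + 9) + 2)² = (8 + 2)² = 10² = 100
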